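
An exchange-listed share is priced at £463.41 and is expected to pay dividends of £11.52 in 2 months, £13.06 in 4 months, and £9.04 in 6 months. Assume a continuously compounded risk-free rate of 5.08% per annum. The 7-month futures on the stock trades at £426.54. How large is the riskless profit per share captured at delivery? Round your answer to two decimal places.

£16.74 per share

PV(dividends) I = 11.52·e^(−0.0508·2/12) + 13.06·e^(−0.0508·4/12) + 9.04·e^(−0.0508·6/12) = 33.0769
Fair futures F* = (S − I)·e^(rT) = (463.41 − 33.0769)·e^0.029633 = 430.3331 × 1.030076 = 443.2758
Market £426.54 < fair 443.2758: forward underpriced → reverse cash-and-carry (short the stock, invest proceeds at r, pay the dividends, go long the forward).
Profit at T = |F_mkt − F*| = |426.54 − 443.2758| = £16.74 per share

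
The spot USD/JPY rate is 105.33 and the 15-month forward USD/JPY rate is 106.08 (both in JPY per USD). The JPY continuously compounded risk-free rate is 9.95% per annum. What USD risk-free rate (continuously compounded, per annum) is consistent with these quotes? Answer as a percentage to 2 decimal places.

F = S·e^((r_JPY − r_USD)T) ⇒ r_USD = r_JPY − ln(F/S)/T
ln(106.08/105.33) = 0.007095; /(15/12) = 0.005676
r_USD = 0.0995 − 0.005676 = 0.093824
r_USD = 9.38%

9.38%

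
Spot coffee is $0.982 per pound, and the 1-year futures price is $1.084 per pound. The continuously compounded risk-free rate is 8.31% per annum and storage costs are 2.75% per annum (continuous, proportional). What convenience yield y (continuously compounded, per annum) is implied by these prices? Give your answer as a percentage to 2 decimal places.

1.18%

F = S·e^((r+u−y)T) ⇒ (r+u−y) = ln(F/S)/T
ln(1.084/0.982) = 0.098822; /T ⇒ 0.098822
y = r + u − ln(F/S)/T = 0.0831 + 0.0275 − 0.098822 = 0.011778
y = 1.18%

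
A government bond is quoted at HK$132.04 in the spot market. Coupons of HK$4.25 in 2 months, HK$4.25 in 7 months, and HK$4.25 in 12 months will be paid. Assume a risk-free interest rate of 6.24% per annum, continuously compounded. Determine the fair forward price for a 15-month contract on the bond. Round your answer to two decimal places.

PV(coupons) I = 4.25·e^(−0.0624·2/12) + 4.25·e^(−0.0624·7/12) + 4.25·e^(−0.0624·12/12)
I = 4.2060 + 4.0981 + 3.9929 = 12.2970
F = (S − I)·e^(rT) = (132.04 − 12.2970) · e^(0.0624·15/12)
= 119.7430 · e^0.078000 = 119.7430 × 1.081123 = HK$129.46

HK$129.46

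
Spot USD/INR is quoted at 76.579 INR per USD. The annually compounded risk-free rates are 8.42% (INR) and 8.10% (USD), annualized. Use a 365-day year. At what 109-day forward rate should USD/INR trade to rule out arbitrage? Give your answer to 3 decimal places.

By covered interest parity, F = S · (1+r_INR)^T / (1+r_USD)^T
= 76.579 × 1.024436 / 1.023532 = 76.579 × 1.000883
F = 76.647 INR per USD

76.647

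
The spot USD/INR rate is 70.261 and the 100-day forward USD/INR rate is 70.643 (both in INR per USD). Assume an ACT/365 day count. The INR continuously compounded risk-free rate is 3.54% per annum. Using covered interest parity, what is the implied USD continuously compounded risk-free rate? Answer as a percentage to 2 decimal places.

F = S·e^((r_INR − r_USD)T) ⇒ r_USD = r_INR − ln(F/S)/T
ln(70.643/70.261) = 0.005422; /(100/365) = 0.019790
r_USD = 0.0354 − 0.019790 = 0.015610
r_USD = 1.56%

1.56%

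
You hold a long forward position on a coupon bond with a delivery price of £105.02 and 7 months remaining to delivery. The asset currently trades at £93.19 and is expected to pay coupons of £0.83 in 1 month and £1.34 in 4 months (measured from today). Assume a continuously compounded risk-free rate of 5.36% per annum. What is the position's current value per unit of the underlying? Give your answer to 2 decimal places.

-£10.74

PV(remaining coupons) I = 0.83·e^(−0.0536·1/12) + 1.34·e^(−0.0536·4/12) = 2.1426
Current forward F = (S − I)·e^(rT) = (93.19 − 2.1426)·e^(0.0536·7/12) = 91.0474 × 1.031761 = 93.9392
Value (long) = (F − K)·e^(−rT) = (93.9392 − 105.02) × 0.969217 = -10.7397
Value = -£10.74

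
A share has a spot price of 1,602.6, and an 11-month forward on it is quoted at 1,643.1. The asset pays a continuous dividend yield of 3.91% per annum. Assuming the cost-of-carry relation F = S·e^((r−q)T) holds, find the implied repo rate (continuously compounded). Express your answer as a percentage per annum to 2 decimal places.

6.63%

From F = S·e^((r−q)T): (r − q) = ln(F/S)/T
ln(1643.1/1602.6) = ln(1.025271) = 0.024957
(r − q) = 0.024957 / (11/12) = 0.027226
r = ln(F/S)/T + q = 0.027226 + 0.0391 = 0.066326
r = 6.63%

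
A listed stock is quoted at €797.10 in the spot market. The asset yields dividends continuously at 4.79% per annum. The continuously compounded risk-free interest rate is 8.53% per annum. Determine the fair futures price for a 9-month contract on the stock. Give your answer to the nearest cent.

F = S·e^((r − q)T) = 797.10 · e^((0.0853 − 0.0479) × 9/12)
= 797.10 · e^0.028050 = 797.10 × 1.028447
F = €819.78

€819.78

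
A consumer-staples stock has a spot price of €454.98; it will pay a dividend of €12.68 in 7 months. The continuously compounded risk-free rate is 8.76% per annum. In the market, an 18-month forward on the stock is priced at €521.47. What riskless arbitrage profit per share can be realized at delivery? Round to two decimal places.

€16.34 per share

PV(dividends) I = 12.68·e^(−0.0876·7/12) = 12.0483
Fair forward F* = (S − I)·e^(rT) = (454.98 − 12.0483)·e^0.131400 = 442.9317 × 1.140424 = 505.1299
Market €521.47 > fair 505.1299: forward overpriced → cash-and-carry (borrow at r, buy the stock and collect the dividends, short the forward).
Profit at T = |F_mkt − F*| = |521.47 − 505.1299| = €16.34 per share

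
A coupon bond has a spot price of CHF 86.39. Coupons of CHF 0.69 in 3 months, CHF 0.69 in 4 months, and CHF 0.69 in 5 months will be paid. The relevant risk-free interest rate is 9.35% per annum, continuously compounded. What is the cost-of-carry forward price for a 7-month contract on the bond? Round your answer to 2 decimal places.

CHF 89.11

PV(coupons) I = 0.69·e^(−0.0935·3/12) + 0.69·e^(−0.0935·4/12) + 0.69·e^(−0.0935·5/12)
I = 0.6741 + 0.6688 + 0.6636 = 2.0065
F = (S − I)·e^(rT) = (86.39 − 2.0065) · e^(0.0935·7/12)
= 84.3835 · e^0.054542 = 84.3835 × 1.056057 = CHF 89.11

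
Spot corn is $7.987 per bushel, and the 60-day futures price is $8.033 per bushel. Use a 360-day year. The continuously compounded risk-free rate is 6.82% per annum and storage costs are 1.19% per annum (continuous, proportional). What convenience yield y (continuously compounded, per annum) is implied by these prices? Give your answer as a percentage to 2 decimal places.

4.56%

F = S·e^((r+u−y)T) ⇒ (r+u−y) = ln(F/S)/T
ln(8.033/7.987) = 0.005743; /T ⇒ 0.034458
y = r + u − ln(F/S)/T = 0.0682 + 0.0119 − 0.034458 = 0.045642
y = 4.56%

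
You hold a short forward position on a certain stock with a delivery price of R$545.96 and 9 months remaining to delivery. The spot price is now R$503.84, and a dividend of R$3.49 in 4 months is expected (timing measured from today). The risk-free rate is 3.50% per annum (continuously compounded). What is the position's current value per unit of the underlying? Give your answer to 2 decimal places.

R$31.42

PV(remaining dividends) I = 3.49·e^(−0.0350·4/12) = 3.4495
Current forward F = (S − I)·e^(rT) = (503.84 − 3.4495)·e^(0.0350·9/12) = 500.3905 × 1.026598 = 513.6999
Value (long) = (F − K)·e^(−rT) = (513.6999 − 545.96) × 0.974092 = -31.4243
Short position value = −(long value) = R$31.42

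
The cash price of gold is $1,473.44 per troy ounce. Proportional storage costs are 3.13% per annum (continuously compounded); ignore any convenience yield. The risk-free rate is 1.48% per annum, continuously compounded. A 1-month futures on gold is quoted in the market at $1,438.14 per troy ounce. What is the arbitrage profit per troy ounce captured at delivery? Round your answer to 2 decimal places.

Fair futures: F* = S·e^(carry·T), with carry = (r + u) = 0.0148 + 0.0313 = 0.0461
F* = 1473.44 · e^(0.0461 × 1/12) = 1473.44 · e^0.00384167 = 1473.44 × 1.00384906 = $1479.1114
Market $1438.14 < fair $1479.1114: forward underpriced → reverse cash-and-carry (short spot, go long the forward).
At maturity, profit = |F_mkt − F*| = |1438.14 − 1479.1114| = $40.97 per troy ounce

$40.97 per troy ounce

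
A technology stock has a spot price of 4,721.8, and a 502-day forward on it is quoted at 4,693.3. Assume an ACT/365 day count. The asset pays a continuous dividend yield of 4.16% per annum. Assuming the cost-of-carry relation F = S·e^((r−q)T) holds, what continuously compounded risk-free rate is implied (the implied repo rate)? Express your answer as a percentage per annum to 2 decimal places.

3.72%

From F = S·e^((r−q)T): (r − q) = ln(F/S)/T
ln(4693.3/4721.8) = ln(0.993964) = -0.006054
(r − q) = -0.006054 / (502/365) = -0.004402
r = ln(F/S)/T + q = -0.004402 + 0.0416 = 0.037198
r = 3.72%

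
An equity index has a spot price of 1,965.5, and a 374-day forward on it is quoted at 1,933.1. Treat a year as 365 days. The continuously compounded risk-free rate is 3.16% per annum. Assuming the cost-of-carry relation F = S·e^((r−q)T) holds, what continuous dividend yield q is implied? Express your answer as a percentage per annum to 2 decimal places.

4.78%

From F = S·e^((r−q)T): (r − q) = ln(F/S)/T
ln(1933.1/1965.5) = ln(0.983516) = -0.016621
(r − q) = -0.016621 / (374/365) = -0.016221
q = r − ln(F/S)/T = 0.0316 + 0.016221 = 0.047821
q = 4.78%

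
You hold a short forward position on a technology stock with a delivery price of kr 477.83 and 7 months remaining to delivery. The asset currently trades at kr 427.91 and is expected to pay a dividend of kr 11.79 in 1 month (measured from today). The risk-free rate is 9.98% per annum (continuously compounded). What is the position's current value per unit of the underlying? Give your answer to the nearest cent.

kr 34.59

PV(remaining dividends) I = 11.79·e^(−0.0998·1/12) = 11.6924
Current forward F = (S − I)·e^(rT) = (427.91 − 11.6924)·e^(0.0998·7/12) = 416.2176 × 1.059945 = 441.1678
Value (long) = (F − K)·e^(−rT) = (441.1678 − 477.83) × 0.943446 = -34.5888
Short position value = −(long value) = kr 34.59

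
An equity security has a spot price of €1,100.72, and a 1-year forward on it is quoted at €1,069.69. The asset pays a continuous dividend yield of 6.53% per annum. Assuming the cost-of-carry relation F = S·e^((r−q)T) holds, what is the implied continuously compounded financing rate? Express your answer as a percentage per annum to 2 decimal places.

From F = S·e^((r−q)T): (r − q) = ln(F/S)/T
ln(1069.69/1100.72) = ln(0.971809) = -0.028596
(r − q) = -0.028596 / (1) = -0.028596
r = ln(F/S)/T + q = -0.028596 + 0.0653 = 0.036704
r = 3.67%

3.67%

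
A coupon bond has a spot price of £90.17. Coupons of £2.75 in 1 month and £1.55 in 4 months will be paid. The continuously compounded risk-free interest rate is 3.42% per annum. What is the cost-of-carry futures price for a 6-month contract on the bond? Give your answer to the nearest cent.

£87.38

PV(coupons) I = 2.75·e^(−0.0342·1/12) + 1.55·e^(−0.0342·4/12)
I = 2.7422 + 1.5324 = 4.2746
F = (S − I)·e^(rT) = (90.17 − 4.2746) · e^(0.0342·6/12)
= 85.8954 · e^0.017100 = 85.8954 × 1.017247 = £87.38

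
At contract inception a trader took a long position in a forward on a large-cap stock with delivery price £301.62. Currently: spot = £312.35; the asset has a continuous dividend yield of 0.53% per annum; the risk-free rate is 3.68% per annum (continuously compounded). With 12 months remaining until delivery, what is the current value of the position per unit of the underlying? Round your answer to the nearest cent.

£19.98

Current fair forward for the remaining 12 months: F = S·e^((r − q)·T), (r − q) = 0.0368 − 0.0053 = 0.0315
F = 312.35 · e^(0.0315 × 12/12) = 312.35 × 1.032001 = 322.3455
Value of long forward = (F − K)·e^(−rT) = (322.3455 − 301.62) · e^(−0.0368·12/12)
= 20.7255 × 0.963869 = 19.98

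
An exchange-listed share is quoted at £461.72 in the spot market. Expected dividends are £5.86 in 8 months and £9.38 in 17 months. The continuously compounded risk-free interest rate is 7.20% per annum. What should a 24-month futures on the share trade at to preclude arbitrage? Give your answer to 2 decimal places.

PV(dividends) I = 5.86·e^(−0.0720·8/12) + 9.38·e^(−0.0720·17/12)
I = 5.5854 + 8.4704 = 14.0558
F = (S − I)·e^(rT) = (461.72 − 14.0558) · e^(0.0720·24/12)
= 447.6642 · e^0.144000 = 447.6642 × 1.154884 = £517.00

£517.00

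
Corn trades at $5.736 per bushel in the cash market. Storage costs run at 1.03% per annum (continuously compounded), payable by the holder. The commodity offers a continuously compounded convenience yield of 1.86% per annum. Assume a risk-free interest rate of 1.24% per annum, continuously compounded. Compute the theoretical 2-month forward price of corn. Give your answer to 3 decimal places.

$5.740 per bushel

Net carry = r + u − y = 0.0124 + 0.0103 − 0.0186 = 0.0041
F = S·e^((r+u−y)T) = 5.736 · e^(0.0041 × 2/12) = 5.736 · e^0.000683
= 5.736 × 1.000683 = $5.740 per bushel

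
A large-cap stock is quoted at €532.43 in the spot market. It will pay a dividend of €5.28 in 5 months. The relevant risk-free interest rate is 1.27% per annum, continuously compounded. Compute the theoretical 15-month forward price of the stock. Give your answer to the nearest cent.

PV(dividends) I = 5.28·e^(−0.0127·5/12)
I = 5.2521
F = (S − I)·e^(rT) = (532.43 − 5.2521) · e^(0.0127·15/12)
= 527.1779 · e^0.015875 = 527.1779 × 1.016002 = €535.61

€535.61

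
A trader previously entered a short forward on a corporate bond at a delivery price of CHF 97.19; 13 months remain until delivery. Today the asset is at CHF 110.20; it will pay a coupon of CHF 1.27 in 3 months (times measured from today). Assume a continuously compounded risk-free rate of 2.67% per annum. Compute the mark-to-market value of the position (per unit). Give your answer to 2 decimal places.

-CHF 14.52

PV(remaining coupons) I = 1.27·e^(−0.0267·3/12) = 1.2616
Current forward F = (S − I)·e^(rT) = (110.20 − 1.2616)·e^(0.0267·13/12) = 108.9384 × 1.029347 = 112.1354
Value (long) = (F − K)·e^(−rT) = (112.1354 − 97.19) × 0.971489 = 14.5193
Short position value = −(long value) = -CHF 14.52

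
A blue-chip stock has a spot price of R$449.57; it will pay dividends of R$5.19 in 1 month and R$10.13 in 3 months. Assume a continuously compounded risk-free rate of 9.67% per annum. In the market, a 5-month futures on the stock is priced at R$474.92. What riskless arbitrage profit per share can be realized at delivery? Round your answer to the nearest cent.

R$22.52 per share

PV(dividends) I = 5.19·e^(−0.0967·1/12) + 10.13·e^(−0.0967·3/12) = 15.0364
Fair futures F* = (S − I)·e^(rT) = (449.57 − 15.0364)·e^0.040292 = 434.5336 × 1.041115 = 452.3994
Market R$474.92 > fair 452.3994: forward overpriced → cash-and-carry (borrow at r, buy the stock and collect the dividends, short the forward).
Profit at T = |F_mkt − F*| = |474.92 − 452.3994| = R$22.52 per share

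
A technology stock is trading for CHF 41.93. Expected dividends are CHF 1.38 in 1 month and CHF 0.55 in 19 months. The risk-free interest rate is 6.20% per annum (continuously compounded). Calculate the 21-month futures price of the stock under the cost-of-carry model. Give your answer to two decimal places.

CHF 44.65

PV(dividends) I = 1.38·e^(−0.0620·1/12) + 0.55·e^(−0.0620·19/12)
I = 1.3729 + 0.4986 = 1.8715
F = (S − I)·e^(rT) = (41.93 − 1.8715) · e^(0.0620·21/12)
= 40.0585 · e^0.108500 = 40.0585 × 1.114605 = CHF 44.65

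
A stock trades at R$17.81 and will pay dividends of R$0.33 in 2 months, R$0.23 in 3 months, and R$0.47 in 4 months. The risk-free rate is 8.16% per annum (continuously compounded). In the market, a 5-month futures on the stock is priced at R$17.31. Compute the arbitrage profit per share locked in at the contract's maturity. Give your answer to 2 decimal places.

PV(dividends) I = 0.33·e^(−0.0816·2/12) + 0.23·e^(−0.0816·3/12) + 0.47·e^(−0.0816·4/12) = 1.0083
Fair futures F* = (S − I)·e^(rT) = (17.81 − 1.0083)·e^0.034000 = 16.8017 × 1.034585 = 17.3828
Market R$17.31 < fair 17.3828: forward underpriced → reverse cash-and-carry (short the stock, invest proceeds at r, pay the dividends, go long the forward).
Profit at T = |F_mkt − F*| = |17.31 − 17.3828| = R$0.07 per share

R$0.07 per share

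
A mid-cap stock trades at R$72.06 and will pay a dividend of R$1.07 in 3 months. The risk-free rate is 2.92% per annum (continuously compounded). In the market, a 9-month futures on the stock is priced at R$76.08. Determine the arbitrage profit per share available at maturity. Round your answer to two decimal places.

R$3.51 per share

PV(dividends) I = 1.07·e^(−0.0292·3/12) = 1.0622
Fair futures F* = (S − I)·e^(rT) = (72.06 − 1.0622)·e^0.021900 = 70.9978 × 1.022142 = 72.5698
Market R$76.08 > fair 72.5698: forward overpriced → cash-and-carry (borrow at r, buy the stock and collect the dividends, short the forward).
Profit at T = |F_mkt − F*| = |76.08 − 72.5698| = R$3.51 per share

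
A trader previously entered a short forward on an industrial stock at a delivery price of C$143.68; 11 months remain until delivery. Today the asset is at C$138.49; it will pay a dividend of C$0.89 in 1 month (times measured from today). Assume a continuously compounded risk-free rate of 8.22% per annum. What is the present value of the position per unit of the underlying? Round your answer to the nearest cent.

PV(remaining dividends) I = 0.89·e^(−0.0822·1/12) = 0.8839
Current forward F = (S − I)·e^(rT) = (138.49 − 0.8839)·e^(0.0822·11/12) = 137.6061 × 1.078261 = 148.3753
Value (long) = (F − K)·e^(−rT) = (148.3753 − 143.68) × 0.927419 = 4.3545
Short position value = −(long value) = -C$4.35

-C$4.35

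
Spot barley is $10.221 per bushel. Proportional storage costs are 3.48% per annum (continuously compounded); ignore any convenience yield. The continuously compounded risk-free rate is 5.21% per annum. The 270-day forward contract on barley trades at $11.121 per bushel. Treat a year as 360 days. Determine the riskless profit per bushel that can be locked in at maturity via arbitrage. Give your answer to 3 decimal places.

$0.212 per bushel

Fair forward: F* = S·e^(carry·T), with carry = (r + u) = 0.0521 + 0.0348 = 0.0869
F* = 10.221 · e^(0.0869 × 270/360) = 10.221 · e^0.065175 = 10.221 × 1.067346 = $10.9093
Market $11.121 > fair $10.9093: forward overpriced → cash-and-carry (buy spot, short the forward).
At maturity, profit = |F_mkt − F*| = |11.121 − 10.9093| = $0.212 per bushel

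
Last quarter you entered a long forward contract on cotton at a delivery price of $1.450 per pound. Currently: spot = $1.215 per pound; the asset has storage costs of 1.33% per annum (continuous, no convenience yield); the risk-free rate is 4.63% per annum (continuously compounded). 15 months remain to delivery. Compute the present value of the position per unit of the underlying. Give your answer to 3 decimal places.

-$0.133 per pound

Current fair forward for the remaining 15 months: F = S·e^((r + u)·T), (r + u) = 0.0463 + 0.0133 = 0.0596
F = 1.215 · e^(0.0596 × 15/12) = 1.215 × 1.077345 = 1.3090
Value of long forward = (F − K)·e^(−rT) = (1.3090 − 1.450) · e^(−0.0463·15/12)
= -0.1410 × 0.943768 = -0.133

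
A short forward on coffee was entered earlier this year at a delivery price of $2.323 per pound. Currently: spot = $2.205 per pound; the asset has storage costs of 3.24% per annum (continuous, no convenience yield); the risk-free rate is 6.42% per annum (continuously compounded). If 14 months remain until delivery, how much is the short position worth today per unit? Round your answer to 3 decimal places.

-$0.135 per pound

Current fair forward for the remaining 14 months: F = S·e^((r + u)·T), (r + u) = 0.0642 + 0.0324 = 0.0966
F = 2.205 · e^(0.0966 × 14/12) = 2.205 × 1.119296 = 2.4680
Value of long forward = (F − K)·e^(−rT) = (2.4680 − 2.323) · e^(−0.0642·14/12)
= 0.1450 × 0.927836 = 0.135
Short position value = −(long value) = -$0.135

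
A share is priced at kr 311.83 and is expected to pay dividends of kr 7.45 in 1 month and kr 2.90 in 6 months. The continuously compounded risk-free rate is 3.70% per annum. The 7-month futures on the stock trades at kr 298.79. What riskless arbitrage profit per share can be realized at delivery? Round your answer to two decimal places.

kr 9.35 per share

PV(dividends) I = 7.45·e^(−0.0370·1/12) + 2.90·e^(−0.0370·6/12) = 10.2739
Fair futures F* = (S − I)·e^(rT) = (311.83 − 10.2739)·e^0.021583 = 301.5561 × 1.021818 = 308.1355
Market kr 298.79 < fair 308.1355: forward underpriced → reverse cash-and-carry (short the stock, invest proceeds at r, pay the dividends, go long the forward).
Profit at T = |F_mkt − F*| = |298.79 − 308.1355| = kr 9.35 per share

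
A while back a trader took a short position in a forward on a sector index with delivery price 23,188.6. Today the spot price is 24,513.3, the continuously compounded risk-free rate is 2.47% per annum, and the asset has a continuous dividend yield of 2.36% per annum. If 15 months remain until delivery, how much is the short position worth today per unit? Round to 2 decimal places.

-1317.13

Current fair forward for the remaining 15 months: F = S·e^((r − q)·T), (r − q) = 0.0247 − 0.0236 = 0.0011
F = 24513.3 · e^(0.0011 × 15/12) = 24513.3 × 1.00137595 = 24547.0291
Value of long forward = (F − K)·e^(−rT) = (24547.0291 − 23188.6) · e^(−0.0247·15/12)
= 1358.4291 × 0.96959677 = 1317.13
Short position value = −(long value) = -1317.13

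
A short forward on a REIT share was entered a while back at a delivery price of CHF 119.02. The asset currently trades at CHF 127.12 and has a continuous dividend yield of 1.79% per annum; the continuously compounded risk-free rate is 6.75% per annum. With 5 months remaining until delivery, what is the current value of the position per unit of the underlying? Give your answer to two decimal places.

-CHF 10.46

Current fair forward for the remaining 5 months: F = S·e^((r − q)·T), (r − q) = 0.0675 − 0.0179 = 0.0496
F = 127.12 · e^(0.0496 × 5/12) = 127.12 × 1.020882 = 129.7745
Value of long forward = (F − K)·e^(−rT) = (129.7745 − 119.02) · e^(−0.0675·5/12)
= 10.7545 × 0.972267 = 10.46
Short position value = −(long value) = -CHF 10.46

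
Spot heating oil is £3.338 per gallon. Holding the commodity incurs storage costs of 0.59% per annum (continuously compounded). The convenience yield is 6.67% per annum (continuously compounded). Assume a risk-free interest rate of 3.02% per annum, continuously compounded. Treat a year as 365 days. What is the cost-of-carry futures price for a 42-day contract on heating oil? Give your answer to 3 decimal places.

Net carry = r + u − y = 0.0302 + 0.0059 − 0.0667 = -0.0306
F = S·e^((r+u−y)T) = 3.338 · e^(-0.0306 × 42/365) = 3.338 · e^-0.003521
= 3.338 × 0.996485 = £3.326 per gallon

£3.326 per gallon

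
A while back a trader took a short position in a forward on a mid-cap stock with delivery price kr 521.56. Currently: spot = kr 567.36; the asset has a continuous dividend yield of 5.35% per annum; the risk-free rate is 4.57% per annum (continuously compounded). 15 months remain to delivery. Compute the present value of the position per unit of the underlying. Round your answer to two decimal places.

Current fair forward for the remaining 15 months: F = S·e^((r − q)·T), (r − q) = 0.0457 − 0.0535 = -0.0078
F = 567.36 · e^(-0.0078 × 15/12) = 567.36 × 0.990297 = 561.8549
Value of long forward = (F − K)·e^(−rT) = (561.8549 − 521.56) · e^(−0.0457·15/12)
= 40.2949 × 0.944476 = 38.06
Short position value = −(long value) = -kr 38.06

-kr 38.06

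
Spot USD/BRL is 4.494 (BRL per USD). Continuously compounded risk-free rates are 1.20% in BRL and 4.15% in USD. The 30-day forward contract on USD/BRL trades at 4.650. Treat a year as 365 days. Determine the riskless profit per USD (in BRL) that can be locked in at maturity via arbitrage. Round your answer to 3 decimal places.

Fair forward: F* = S·e^(carry·T), with carry = (r_BRL − r_USD) = 0.0120 − 0.0415 = -0.0295
F* = 4.494 · e^(-0.0295 × 30/365) = 4.494 · e^-0.002425 = 4.494 × 0.997578 = 4.4831
Market 4.650 > fair 4.4831: forward overpriced → cash-and-carry (buy spot, short the forward).
At maturity, profit = |F_mkt − F*| = |4.650 − 4.4831| = 0.167 per USD (in BRL)

0.167 per USD (in BRL)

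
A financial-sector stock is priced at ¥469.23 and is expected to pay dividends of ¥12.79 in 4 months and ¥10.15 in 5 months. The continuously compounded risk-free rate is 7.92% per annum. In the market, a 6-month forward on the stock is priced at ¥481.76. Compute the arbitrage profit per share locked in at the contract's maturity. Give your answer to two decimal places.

¥16.75 per share

PV(dividends) I = 12.79·e^(−0.0792·4/12) + 10.15·e^(−0.0792·5/12) = 22.2773
Fair forward F* = (S − I)·e^(rT) = (469.23 − 22.2773)·e^0.039600 = 446.9527 × 1.040395 = 465.0074
Market ¥481.76 > fair 465.0074: forward overpriced → cash-and-carry (borrow at r, buy the stock and collect the dividends, short the forward).
Profit at T = |F_mkt − F*| = |481.76 − 465.0074| = ¥16.75 per share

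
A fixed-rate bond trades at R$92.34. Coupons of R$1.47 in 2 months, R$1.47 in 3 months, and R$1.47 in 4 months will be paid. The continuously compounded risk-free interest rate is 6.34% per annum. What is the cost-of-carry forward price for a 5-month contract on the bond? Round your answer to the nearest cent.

PV(coupons) I = 1.47·e^(−0.0634·2/12) + 1.47·e^(−0.0634·3/12) + 1.47·e^(−0.0634·4/12)
I = 1.4545 + 1.4469 + 1.4393 = 4.3407
F = (S − I)·e^(rT) = (92.34 − 4.3407) · e^(0.0634·5/12)
= 87.9993 · e^0.026417 = 87.9993 × 1.026769 = R$90.35

R$90.35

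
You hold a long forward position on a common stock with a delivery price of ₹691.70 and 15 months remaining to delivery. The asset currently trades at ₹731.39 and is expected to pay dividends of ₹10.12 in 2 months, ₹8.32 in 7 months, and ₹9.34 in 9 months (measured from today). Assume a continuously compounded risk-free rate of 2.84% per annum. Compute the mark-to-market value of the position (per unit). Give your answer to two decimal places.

₹36.42

PV(remaining dividends) I = 10.12·e^(−0.0284·2/12) + 8.32·e^(−0.0284·7/12) + 9.34·e^(−0.0284·9/12) = 27.3987
Current forward F = (S − I)·e^(rT) = (731.39 − 27.3987)·e^(0.0284·15/12) = 703.9913 × 1.036138 = 729.4321
Value (long) = (F − K)·e^(−rT) = (729.4321 − 691.70) × 0.965123 = 36.4161
Value = ₹36.42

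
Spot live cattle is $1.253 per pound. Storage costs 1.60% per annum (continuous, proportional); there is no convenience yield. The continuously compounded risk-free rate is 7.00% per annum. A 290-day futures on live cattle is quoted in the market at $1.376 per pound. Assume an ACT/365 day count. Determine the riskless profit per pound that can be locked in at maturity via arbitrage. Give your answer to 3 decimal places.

Fair futures: F* = S·e^(carry·T), with carry = (r + u) = 0.0700 + 0.0160 = 0.0860
F* = 1.253 · e^(0.0860 × 290/365) = 1.253 · e^0.068329 = 1.253 × 1.070718 = $1.3416
Market $1.376 > fair $1.3416: forward overpriced → cash-and-carry (buy spot, short the forward).
At maturity, profit = |F_mkt − F*| = |1.376 − 1.3416| = $0.034 per pound

$0.034 per pound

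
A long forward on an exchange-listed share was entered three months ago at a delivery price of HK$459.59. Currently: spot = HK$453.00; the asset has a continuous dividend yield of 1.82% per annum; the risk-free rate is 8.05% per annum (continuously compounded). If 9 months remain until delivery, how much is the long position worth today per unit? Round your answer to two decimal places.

HK$14.20

Current fair forward for the remaining 9 months: F = S·e^((r − q)·T), (r − q) = 0.0805 − 0.0182 = 0.0623
F = 453.00 · e^(0.0623 × 9/12) = 453.00 × 1.047834 = 474.6688
Value of long forward = (F − K)·e^(−rT) = (474.6688 − 459.59) · e^(−0.0805·9/12)
= 15.0788 × 0.941411 = 14.20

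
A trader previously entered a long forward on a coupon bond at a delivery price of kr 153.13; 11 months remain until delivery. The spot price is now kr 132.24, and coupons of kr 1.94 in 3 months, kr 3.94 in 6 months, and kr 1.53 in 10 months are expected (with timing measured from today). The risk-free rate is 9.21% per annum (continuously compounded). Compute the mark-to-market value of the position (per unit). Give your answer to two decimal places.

PV(remaining coupons) I = 1.94·e^(−0.0921·3/12) + 3.94·e^(−0.0921·6/12) + 1.53·e^(−0.0921·10/12) = 7.0755
Current forward F = (S − I)·e^(rT) = (132.24 − 7.0755)·e^(0.0921·11/12) = 125.1645 × 1.088091 = 136.1904
Value (long) = (F − K)·e^(−rT) = (136.1904 − 153.13) × 0.919041 = -15.5682
Value = -kr 15.57

-kr 15.57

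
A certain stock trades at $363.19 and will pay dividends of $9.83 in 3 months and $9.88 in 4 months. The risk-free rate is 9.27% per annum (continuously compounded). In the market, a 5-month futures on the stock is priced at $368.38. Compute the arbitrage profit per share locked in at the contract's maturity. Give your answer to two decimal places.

$10.83 per share

PV(dividends) I = 9.83·e^(−0.0927·3/12) + 9.88·e^(−0.0927·4/12) = 19.1842
Fair futures F* = (S − I)·e^(rT) = (363.19 − 19.1842)·e^0.038625 = 344.0058 × 1.039381 = 357.5531
Market $368.38 > fair 357.5531: forward overpriced → cash-and-carry (borrow at r, buy the stock and collect the dividends, short the forward).
Profit at T = |F_mkt − F*| = |368.38 − 357.5531| = $10.83 per share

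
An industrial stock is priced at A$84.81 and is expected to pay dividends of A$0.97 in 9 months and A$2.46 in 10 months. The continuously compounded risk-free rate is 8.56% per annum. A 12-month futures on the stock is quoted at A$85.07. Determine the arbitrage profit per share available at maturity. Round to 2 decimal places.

PV(dividends) I = 0.97·e^(−0.0856·9/12) + 2.46·e^(−0.0856·10/12) = 3.2003
Fair futures F* = (S − I)·e^(rT) = (84.81 − 3.2003)·e^0.085600 = 81.6097 × 1.089370 = 88.9032
Market A$85.07 < fair 88.9032: forward underpriced → reverse cash-and-carry (short the stock, invest proceeds at r, pay the dividends, go long the forward).
Profit at T = |F_mkt − F*| = |85.07 − 88.9032| = A$3.83 per share

A$3.83 per share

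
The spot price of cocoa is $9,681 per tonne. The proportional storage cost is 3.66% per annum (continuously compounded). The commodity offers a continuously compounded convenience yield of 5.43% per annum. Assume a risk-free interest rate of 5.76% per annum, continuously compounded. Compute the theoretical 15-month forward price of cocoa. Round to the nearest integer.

Net carry = r + u − y = 0.0576 + 0.0366 − 0.0543 = 0.0399
F = S·e^((r+u−y)T) = 9681 · e^(0.0399 × 15/12) = 9681 · e^0.049875
= 9681 × 1.051140 = $10,176 per tonne

$10,176 per tonne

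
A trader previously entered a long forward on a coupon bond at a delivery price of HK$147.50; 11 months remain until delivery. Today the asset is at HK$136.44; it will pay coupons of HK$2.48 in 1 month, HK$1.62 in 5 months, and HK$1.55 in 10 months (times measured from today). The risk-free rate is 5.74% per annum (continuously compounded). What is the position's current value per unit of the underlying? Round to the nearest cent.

-HK$9.03

PV(remaining coupons) I = 2.48·e^(−0.0574·1/12) + 1.62·e^(−0.0574·5/12) + 1.55·e^(−0.0574·10/12) = 5.5275
Current forward F = (S − I)·e^(rT) = (136.44 − 5.5275)·e^(0.0574·11/12) = 130.9125 × 1.054026 = 137.9852
Value (long) = (F − K)·e^(−rT) = (137.9852 − 147.50) × 0.948744 = -9.0271
Value = -HK$9.03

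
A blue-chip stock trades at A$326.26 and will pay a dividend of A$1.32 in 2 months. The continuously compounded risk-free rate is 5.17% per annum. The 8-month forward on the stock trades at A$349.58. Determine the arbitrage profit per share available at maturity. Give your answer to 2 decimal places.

PV(dividends) I = 1.32·e^(−0.0517·2/12) = 1.3087
Fair forward F* = (S − I)·e^(rT) = (326.26 − 1.3087)·e^0.034467 = 324.9513 × 1.035068 = 336.3467
Market A$349.58 > fair 336.3467: forward overpriced → cash-and-carry (borrow at r, buy the stock and collect the dividends, short the forward).
Profit at T = |F_mkt − F*| = |349.58 − 336.3467| = A$13.23 per share

A$13.23 per share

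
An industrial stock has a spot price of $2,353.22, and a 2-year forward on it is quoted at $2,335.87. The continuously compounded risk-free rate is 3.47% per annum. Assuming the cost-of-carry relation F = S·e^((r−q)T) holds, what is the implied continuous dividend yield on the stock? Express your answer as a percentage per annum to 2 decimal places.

From F = S·e^((r−q)T): (r − q) = ln(F/S)/T
ln(2335.87/2353.22) = ln(0.992627) = -0.007400
(r − q) = -0.007400 / (2) = -0.003700
q = r − ln(F/S)/T = 0.0347 + 0.003700 = 0.038400
q = 3.84%

3.84%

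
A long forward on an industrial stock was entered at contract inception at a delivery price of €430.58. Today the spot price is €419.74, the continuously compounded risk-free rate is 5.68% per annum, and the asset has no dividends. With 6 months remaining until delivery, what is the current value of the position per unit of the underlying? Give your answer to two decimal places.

€1.22

Current fair forward for the remaining 6 months: F = S·e^(r·T), r = 0.0568
F = 419.74 · e^(0.0568 × 6/12) = 419.74 × 1.028807 = 431.8315
Value of long forward = (F − K)·e^(−rT) = (431.8315 − 430.58) · e^(−0.0568·6/12)
= 1.2515 × 0.971999 = 1.22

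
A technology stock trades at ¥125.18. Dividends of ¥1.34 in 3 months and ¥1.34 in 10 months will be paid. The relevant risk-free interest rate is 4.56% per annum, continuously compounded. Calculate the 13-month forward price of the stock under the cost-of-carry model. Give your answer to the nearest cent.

PV(dividends) I = 1.34·e^(−0.0456·3/12) + 1.34·e^(−0.0456·10/12)
I = 1.3248 + 1.2900 = 2.6148
F = (S − I)·e^(rT) = (125.18 − 2.6148) · e^(0.0456·13/12)
= 122.5652 · e^0.049400 = 122.5652 × 1.050641 = ¥128.77

¥128.77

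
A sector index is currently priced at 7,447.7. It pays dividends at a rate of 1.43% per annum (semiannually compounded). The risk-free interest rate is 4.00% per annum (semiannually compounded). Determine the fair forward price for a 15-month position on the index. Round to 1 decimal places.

7,687.5

F = S · (1+r/2)^(2T) / (1+q/2)^(2T)
= 7447.7 × 1.050752 / 1.017971 = 7447.7 × 1.032202
F = 7,687.5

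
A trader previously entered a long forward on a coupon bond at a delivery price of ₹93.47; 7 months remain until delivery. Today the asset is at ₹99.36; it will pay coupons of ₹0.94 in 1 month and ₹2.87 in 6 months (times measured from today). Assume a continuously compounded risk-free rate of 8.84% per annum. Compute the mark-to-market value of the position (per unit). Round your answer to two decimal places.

₹6.91

PV(remaining coupons) I = 0.94·e^(−0.0884·1/12) + 2.87·e^(−0.0884·6/12) = 3.6790
Current forward F = (S − I)·e^(rT) = (99.36 − 3.6790)·e^(0.0884·7/12) = 95.6810 × 1.052919 = 100.7443
Value (long) = (F − K)·e^(−rT) = (100.7443 − 93.47) × 0.949740 = 6.9087
Value = ₹6.91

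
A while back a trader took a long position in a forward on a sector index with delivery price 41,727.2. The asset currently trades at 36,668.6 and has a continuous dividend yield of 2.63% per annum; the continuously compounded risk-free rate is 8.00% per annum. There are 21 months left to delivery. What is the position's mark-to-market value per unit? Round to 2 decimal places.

Current fair forward for the remaining 21 months: F = S·e^((r − q)·T), (r − q) = 0.0800 − 0.0263 = 0.0537
F = 36668.6 · e^(0.0537 × 21/12) = 36668.6 × 1.09853228 = 40281.6408
Value of long forward = (F − K)·e^(−rT) = (40281.6408 − 41727.2) · e^(−0.0800·21/12)
= -1445.5592 × 0.86935824 = -1256.71

-1256.71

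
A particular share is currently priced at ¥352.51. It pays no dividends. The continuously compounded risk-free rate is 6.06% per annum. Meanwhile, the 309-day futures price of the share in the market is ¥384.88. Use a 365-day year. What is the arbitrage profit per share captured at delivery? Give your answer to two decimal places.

Fair futures: F* = S·e^(carry·T), with carry = r = 0.0606
F* = 352.51 · e^(0.0606 × 309/365) = 352.51 · e^0.051302 = 352.51 × 1.052641 = ¥371.0665
Market ¥384.88 > fair ¥371.0665: forward overpriced → cash-and-carry (buy spot, short the forward).
At maturity, profit = |F_mkt − F*| = |384.88 − 371.0665| = ¥13.81 per share

¥13.81 per share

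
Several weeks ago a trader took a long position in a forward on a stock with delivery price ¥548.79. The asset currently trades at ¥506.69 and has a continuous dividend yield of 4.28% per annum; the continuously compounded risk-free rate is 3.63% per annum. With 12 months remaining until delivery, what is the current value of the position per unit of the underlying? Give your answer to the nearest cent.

Current fair forward for the remaining 12 months: F = S·e^((r − q)·T), (r − q) = 0.0363 − 0.0428 = -0.0065
F = 506.69 · e^(-0.0065 × 12/12) = 506.69 × 0.993521 = 503.4072
Value of long forward = (F − K)·e^(−rT) = (503.4072 − 548.79) · e^(−0.0363·12/12)
= -45.3828 × 0.964351 = -43.76

-¥43.76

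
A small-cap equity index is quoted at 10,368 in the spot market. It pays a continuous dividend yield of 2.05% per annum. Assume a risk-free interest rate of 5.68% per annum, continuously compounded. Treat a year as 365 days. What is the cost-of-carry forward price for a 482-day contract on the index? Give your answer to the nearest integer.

F = S·e^((r − q)T) = 10368 · e^((0.0568 − 0.0205) × 482/365)
= 10368 · e^0.047936 = 10368 × 1.049104
F = 10,877

10,877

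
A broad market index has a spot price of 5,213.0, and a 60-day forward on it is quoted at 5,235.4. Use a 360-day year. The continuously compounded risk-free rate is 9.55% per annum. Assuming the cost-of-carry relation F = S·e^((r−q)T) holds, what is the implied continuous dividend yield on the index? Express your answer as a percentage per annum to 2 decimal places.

6.98%

From F = S·e^((r−q)T): (r − q) = ln(F/S)/T
ln(5235.4/5213.0) = ln(1.004297) = 0.004288
(r − q) = 0.004288 / (60/360) = 0.025728
q = r − ln(F/S)/T = 0.0955 − 0.025728 = 0.069772
q = 6.98%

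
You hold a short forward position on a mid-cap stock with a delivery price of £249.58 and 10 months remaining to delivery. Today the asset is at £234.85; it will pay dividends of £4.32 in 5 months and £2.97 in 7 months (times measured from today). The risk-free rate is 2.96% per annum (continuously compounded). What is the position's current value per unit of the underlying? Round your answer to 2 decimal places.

£15.84

PV(remaining dividends) I = 4.32·e^(−0.0296·5/12) + 2.97·e^(−0.0296·7/12) = 7.1862
Current forward F = (S − I)·e^(rT) = (234.85 − 7.1862)·e^(0.0296·10/12) = 227.6638 × 1.024973 = 233.3492
Value (long) = (F − K)·e^(−rT) = (233.3492 − 249.58) × 0.975635 = -15.8353
Short position value = −(long value) = £15.84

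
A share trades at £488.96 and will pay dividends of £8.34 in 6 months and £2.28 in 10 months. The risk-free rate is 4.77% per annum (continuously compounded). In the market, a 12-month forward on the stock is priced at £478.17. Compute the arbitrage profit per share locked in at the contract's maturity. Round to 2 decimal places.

PV(dividends) I = 8.34·e^(−0.0477·6/12) + 2.28·e^(−0.0477·10/12) = 10.3346
Fair forward F* = (S − I)·e^(rT) = (488.96 − 10.3346)·e^0.047700 = 478.6254 × 1.048856 = 502.0091
Market £478.17 < fair 502.0091: forward underpriced → reverse cash-and-carry (short the stock, invest proceeds at r, pay the dividends, go long the forward).
Profit at T = |F_mkt − F*| = |478.17 − 502.0091| = £23.84 per share

£23.84 per share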